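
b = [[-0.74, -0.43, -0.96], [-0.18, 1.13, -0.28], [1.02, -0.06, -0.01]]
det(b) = 1.241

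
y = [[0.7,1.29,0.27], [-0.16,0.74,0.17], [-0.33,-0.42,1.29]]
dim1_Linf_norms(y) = [1.29, 0.74, 1.29]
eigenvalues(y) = [(0.9+0.51j), (0.9-0.51j), (0.94+0j)]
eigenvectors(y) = [[(0.83+0j), (0.83-0j), 0.73+0.00j], [0.09+0.23j, 0.09-0.23j, (-0.01+0j)], [(0.18+0.47j), (0.18-0.47j), (0.68+0j)]]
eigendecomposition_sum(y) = [[0.35+0.42j, 1.66-0.67j, -0.36-0.46j], [(-0.08+0.14j), (0.36+0.39j), (0.09-0.15j)], [(-0.17+0.29j), (0.74+0.8j), 0.19-0.30j]] + [[0.35-0.42j, 1.66+0.67j, -0.36+0.46j], [(-0.08-0.14j), (0.36-0.39j), (0.09+0.15j)], [(-0.17-0.29j), 0.74-0.80j, (0.19+0.3j)]] + [[0.01-0.00j, (-2.04-0j), 0.98+0.00j], [-0.00+0.00j, 0.02+0.00j, (-0.01-0j)], [0.00-0.00j, (-1.9-0j), (0.92+0j)]]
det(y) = 1.00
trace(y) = 2.73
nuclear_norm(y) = 3.45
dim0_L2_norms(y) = [0.79, 1.55, 1.33]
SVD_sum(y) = [[0.56, 1.26, -0.22], [0.23, 0.52, -0.09], [-0.29, -0.65, 0.11]] + [[-0.03, 0.1, 0.47], [-0.02, 0.07, 0.32], [-0.08, 0.24, 1.17]] + [[0.17, -0.07, 0.03], [-0.37, 0.15, -0.06], [0.03, -0.01, 0.0]]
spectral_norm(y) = 1.68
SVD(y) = [[-0.84, 0.36, -0.41], [-0.34, 0.24, 0.91], [0.43, 0.9, -0.08]] @ diag([1.6762556562491817, 1.3300477284983858, 0.4468109385510929]) @ [[-0.40,-0.9,0.16], [-0.06,0.2,0.98], [-0.91,0.38,-0.14]]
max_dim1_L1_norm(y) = 2.26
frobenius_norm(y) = 2.19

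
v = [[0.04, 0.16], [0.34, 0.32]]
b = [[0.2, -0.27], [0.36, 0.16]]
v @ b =[[0.07,0.01], [0.18,-0.04]]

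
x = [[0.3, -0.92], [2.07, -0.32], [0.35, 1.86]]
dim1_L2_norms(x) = [0.97, 2.09, 1.89]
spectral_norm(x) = 2.18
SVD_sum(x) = [[0.63, -0.54], [1.35, -1.16], [-0.72, 0.61]] + [[-0.33, -0.38],[0.72, 0.84],[1.07, 1.25]]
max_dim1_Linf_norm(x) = 2.07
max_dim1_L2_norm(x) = 2.09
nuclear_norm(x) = 4.22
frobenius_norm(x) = 2.98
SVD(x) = [[-0.38, 0.25], [-0.82, -0.54], [0.43, -0.8]] @ diag([2.178009344941692, 2.04011649014135]) @ [[-0.76,0.65],  [-0.65,-0.76]]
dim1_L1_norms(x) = [1.22, 2.39, 2.21]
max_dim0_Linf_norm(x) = 2.07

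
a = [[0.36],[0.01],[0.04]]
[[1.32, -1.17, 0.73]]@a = [[0.49]]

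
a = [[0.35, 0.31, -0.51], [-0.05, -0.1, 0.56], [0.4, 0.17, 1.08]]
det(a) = -0.00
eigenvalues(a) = [0.95, 0.38, -0.0]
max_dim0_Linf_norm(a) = 1.08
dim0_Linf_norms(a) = [0.4, 0.31, 1.08]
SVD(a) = [[0.34, 0.84, -0.42], [-0.41, -0.27, -0.87], [-0.85, 0.47, 0.25]] @ diag([1.3320099440492286, 0.6211666713404235, 0.0012146480270151779]) @ [[-0.15, 0.0, -0.99], [0.80, 0.59, -0.12], [-0.58, 0.81, 0.09]]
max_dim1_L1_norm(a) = 1.65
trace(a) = 1.33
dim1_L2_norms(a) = [0.69, 0.57, 1.16]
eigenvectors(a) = [[-0.44, -0.81, -0.58], [0.44, 0.48, 0.81], [0.78, 0.34, 0.09]]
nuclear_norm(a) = 1.95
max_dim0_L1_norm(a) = 2.15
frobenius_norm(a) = 1.47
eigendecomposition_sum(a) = [[-0.4,  -0.22,  -0.63], [0.4,  0.22,  0.63], [0.72,  0.4,  1.13]] + [[0.75, 0.53, 0.13],[-0.45, -0.32, -0.08],[-0.32, -0.23, -0.05]] + [[0.0, 0.00, -0.00], [-0.0, -0.00, 0.00], [-0.00, -0.00, 0.00]]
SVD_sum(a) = [[-0.07, 0.0, -0.45], [0.08, -0.0, 0.54], [0.17, -0.0, 1.11]] + [[0.42, 0.31, -0.06], [-0.13, -0.10, 0.02], [0.23, 0.17, -0.03]] + [[0.0, -0.00, -0.0], [0.00, -0.0, -0.00], [-0.0, 0.00, 0.0]]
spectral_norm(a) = 1.33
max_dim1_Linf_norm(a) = 1.08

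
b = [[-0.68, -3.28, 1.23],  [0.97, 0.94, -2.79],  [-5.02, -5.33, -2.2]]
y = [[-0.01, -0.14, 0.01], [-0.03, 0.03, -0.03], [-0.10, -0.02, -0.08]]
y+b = [[-0.69, -3.42, 1.24], [0.94, 0.97, -2.82], [-5.12, -5.35, -2.28]]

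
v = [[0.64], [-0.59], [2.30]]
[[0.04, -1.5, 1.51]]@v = [[4.38]]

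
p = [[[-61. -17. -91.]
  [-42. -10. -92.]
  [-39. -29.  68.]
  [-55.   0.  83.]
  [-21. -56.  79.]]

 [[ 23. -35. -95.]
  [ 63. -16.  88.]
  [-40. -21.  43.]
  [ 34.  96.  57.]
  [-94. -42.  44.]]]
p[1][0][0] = 23.0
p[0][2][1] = -29.0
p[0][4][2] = 79.0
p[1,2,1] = -21.0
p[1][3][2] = 57.0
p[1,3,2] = 57.0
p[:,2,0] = [-39.0, -40.0]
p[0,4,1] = -56.0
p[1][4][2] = 44.0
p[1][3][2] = 57.0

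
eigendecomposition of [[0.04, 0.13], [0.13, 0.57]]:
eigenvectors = [[-0.97, -0.23], [0.23, -0.97]]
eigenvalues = [0.01, 0.6]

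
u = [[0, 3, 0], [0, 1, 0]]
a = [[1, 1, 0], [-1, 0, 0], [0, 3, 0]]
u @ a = [[-3, 0, 0], [-1, 0, 0]]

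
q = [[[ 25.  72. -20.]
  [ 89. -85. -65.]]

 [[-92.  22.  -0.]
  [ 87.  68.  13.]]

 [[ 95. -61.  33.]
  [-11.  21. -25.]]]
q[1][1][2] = 13.0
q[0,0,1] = 72.0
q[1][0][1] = 22.0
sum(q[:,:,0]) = 193.0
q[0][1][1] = -85.0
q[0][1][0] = 89.0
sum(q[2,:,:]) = 52.0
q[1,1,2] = 13.0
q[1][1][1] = 68.0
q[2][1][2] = -25.0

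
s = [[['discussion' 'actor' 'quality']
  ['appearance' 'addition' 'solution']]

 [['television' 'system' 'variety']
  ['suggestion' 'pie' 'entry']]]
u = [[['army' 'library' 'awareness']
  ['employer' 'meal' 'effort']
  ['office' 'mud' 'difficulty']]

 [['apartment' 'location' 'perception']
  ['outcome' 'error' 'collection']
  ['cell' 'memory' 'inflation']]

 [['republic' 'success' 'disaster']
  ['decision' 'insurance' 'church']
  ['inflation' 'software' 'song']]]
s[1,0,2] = 'variety'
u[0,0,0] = 'army'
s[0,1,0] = 'appearance'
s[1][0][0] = 'television'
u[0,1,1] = 'meal'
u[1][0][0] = 'apartment'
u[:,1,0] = ['employer', 'outcome', 'decision']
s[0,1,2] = 'solution'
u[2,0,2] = 'disaster'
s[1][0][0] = 'television'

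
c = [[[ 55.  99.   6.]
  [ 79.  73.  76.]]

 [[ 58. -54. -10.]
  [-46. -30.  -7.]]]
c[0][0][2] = 6.0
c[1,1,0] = -46.0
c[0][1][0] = 79.0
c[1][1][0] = -46.0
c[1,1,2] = -7.0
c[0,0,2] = 6.0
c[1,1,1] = -30.0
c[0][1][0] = 79.0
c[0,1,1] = 73.0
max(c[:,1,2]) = 76.0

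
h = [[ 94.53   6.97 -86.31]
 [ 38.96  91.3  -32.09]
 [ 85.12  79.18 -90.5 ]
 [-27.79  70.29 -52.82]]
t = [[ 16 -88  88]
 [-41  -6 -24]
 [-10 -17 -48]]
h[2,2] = -90.5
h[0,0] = 94.53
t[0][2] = 88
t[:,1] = [-88, -6, -17]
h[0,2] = -86.31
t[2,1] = -17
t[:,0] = [16, -41, -10]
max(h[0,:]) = 94.53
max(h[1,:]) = 91.3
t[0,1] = -88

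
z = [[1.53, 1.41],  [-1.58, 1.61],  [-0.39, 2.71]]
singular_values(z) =[3.49, 2.17]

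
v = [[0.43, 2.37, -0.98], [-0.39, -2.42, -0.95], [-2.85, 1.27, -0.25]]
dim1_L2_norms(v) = [2.6, 2.63, 3.13]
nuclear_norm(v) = 7.88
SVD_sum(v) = [[-0.67, 2.05, -0.10],[0.66, -2.03, 0.1],[-0.65, 1.99, -0.09]] + [[1.01, 0.33, 0.09], [-1.14, -0.38, -0.1], [-2.2, -0.72, -0.2]] + [[0.09, -0.02, -0.97], [0.09, -0.02, -0.94], [-0.0, 0.0, 0.04]]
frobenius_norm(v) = 4.84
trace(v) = -2.24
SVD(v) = [[0.59, 0.38, 0.72], [-0.58, -0.43, 0.70], [0.57, -0.82, -0.03]] @ diag([3.6935062201893123, 2.823621003631368, 1.3624522851368577]) @ [[-0.31, 0.95, -0.05], [0.95, 0.31, 0.09], [0.1, -0.02, -1.00]]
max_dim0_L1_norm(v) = 6.06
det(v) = 14.21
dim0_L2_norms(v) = [2.91, 3.62, 1.39]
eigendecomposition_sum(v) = [[1.12-0.00j,(0.41+0j),-0.67+0.00j],[(0.19-0j),(0.07+0j),(-0.11+0j)],[(-1.33+0j),-0.49-0.00j,0.79-0.00j]] + [[(-0.35+0.5j), (0.98+0.8j), (-0.16+0.53j)], [(-0.29-0.58j), (-1.24+0.51j), (-0.42-0.42j)], [-0.76+0.48j, 0.88+1.66j, -0.52+0.64j]] + [[(-0.35-0.5j), (0.98-0.8j), (-0.16-0.53j)],[-0.29+0.58j, -1.24-0.51j, -0.42+0.42j],[(-0.76-0.48j), 0.88-1.66j, (-0.52-0.64j)]]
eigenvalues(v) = [(1.98+0j), (-2.11+1.65j), (-2.11-1.65j)]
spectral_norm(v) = 3.69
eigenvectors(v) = [[(-0.64+0j),(0.44-0.19j),0.44+0.19j],[-0.11+0.00j,-0.05+0.51j,-0.05-0.51j],[(0.76+0j),(0.71+0j),(0.71-0j)]]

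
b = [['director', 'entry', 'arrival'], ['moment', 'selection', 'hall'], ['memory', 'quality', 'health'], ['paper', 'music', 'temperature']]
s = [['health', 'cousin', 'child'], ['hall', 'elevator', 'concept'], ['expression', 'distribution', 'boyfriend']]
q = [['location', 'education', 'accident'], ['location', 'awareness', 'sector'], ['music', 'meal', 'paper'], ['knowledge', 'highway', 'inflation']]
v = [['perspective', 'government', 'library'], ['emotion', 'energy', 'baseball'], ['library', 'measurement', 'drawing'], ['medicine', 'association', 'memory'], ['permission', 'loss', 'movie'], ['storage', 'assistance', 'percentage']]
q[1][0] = 'location'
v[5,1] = 'assistance'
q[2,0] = 'music'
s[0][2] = 'child'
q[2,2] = 'paper'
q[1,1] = 'awareness'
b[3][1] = 'music'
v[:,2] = ['library', 'baseball', 'drawing', 'memory', 'movie', 'percentage']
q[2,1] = 'meal'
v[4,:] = ['permission', 'loss', 'movie']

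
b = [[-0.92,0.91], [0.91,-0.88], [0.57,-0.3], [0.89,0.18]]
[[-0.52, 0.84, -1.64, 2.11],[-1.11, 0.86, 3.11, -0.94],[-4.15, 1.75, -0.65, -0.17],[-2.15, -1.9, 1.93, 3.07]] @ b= [[2.19, -0.34], [2.74, -2.87], [4.89, -5.15], [4.08, -0.31]]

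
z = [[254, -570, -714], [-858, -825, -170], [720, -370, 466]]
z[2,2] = 466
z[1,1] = -825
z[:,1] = [-570, -825, -370]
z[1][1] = -825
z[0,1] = -570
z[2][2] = 466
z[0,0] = 254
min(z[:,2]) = -714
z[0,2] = -714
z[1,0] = -858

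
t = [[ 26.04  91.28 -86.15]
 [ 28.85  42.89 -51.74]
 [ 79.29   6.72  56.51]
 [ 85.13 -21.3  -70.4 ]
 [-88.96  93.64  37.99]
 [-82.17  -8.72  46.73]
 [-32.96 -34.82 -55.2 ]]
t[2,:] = [79.29, 6.72, 56.51]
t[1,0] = 28.85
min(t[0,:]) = -86.15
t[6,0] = -32.96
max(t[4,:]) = 93.64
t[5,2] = 46.73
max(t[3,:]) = 85.13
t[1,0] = 28.85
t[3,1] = -21.3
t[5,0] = -82.17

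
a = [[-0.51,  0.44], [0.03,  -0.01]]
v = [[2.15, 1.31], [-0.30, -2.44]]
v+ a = [[1.64,  1.75], [-0.27,  -2.45]]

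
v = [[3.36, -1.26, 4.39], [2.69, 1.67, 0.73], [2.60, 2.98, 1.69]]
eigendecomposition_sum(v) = [[(3.17+0j),(0.98-0j),(2.97+0j)],  [(2.16+0j),0.67-0.00j,(2.02+0j)],  [(2.98+0j),(0.92-0j),(2.79+0j)]] + [[(0.09+0.47j), (-1.12-0.1j), 0.71-0.42j], [0.26-0.30j, (0.5+0.8j), (-0.65-0.26j)], [-0.19-0.40j, (1.03-0.15j), (-0.55+0.54j)]] + [[(0.09-0.47j), (-1.12+0.1j), 0.71+0.42j], [(0.26+0.3j), (0.5-0.8j), -0.65+0.26j], [(-0.19+0.4j), 1.03+0.15j, -0.55-0.54j]]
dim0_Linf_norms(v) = [3.36, 2.98, 4.39]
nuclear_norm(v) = 11.41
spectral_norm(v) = 6.81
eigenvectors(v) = [[0.65+0.00j, -0.62+0.00j, (-0.62-0j)], [0.44+0.00j, (0.32+0.42j), (0.32-0.42j)], [0.61+0.00j, 0.56-0.14j, (0.56+0.14j)]]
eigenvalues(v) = [(6.62+0j), (0.05+1.81j), (0.05-1.81j)]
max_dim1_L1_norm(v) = 9.01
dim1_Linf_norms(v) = [4.39, 2.69, 2.98]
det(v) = 21.64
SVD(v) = [[-0.75, 0.66, 0.03], [-0.41, -0.42, -0.81], [-0.53, -0.62, 0.58]] @ diag([6.808379143843887, 3.7596494664216427, 0.8454048280599056]) @ [[-0.73, -0.19, -0.66], [-0.14, -0.9, 0.41], [-0.67, 0.39, 0.63]]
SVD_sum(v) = [[3.72, 0.97, 3.34],  [2.02, 0.53, 1.81],  [2.61, 0.68, 2.35]] + [[-0.34, -2.24, 1.03], [0.21, 1.41, -0.65], [0.32, 2.11, -0.97]] + [[-0.02, 0.01, 0.02], [0.46, -0.27, -0.43], [-0.33, 0.19, 0.31]]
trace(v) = 6.72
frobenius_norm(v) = 7.82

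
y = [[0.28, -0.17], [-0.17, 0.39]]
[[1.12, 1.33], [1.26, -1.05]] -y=[[0.84,1.50], [1.43,-1.44]]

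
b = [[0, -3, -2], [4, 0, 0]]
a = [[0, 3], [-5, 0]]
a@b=[[12, 0, 0], [0, 15, 10]]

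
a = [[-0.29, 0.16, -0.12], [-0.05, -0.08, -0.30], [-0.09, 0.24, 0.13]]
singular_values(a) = [0.4, 0.38, 0.07]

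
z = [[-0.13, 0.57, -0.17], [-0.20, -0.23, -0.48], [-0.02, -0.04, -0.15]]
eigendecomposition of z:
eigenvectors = [[-0.87+0.00j, (-0.87-0j), (-0.93+0j)], [0.12-0.48j, 0.12+0.48j, 0.07+0.00j], [0.05-0.05j, (0.05+0.05j), (0.37+0j)]]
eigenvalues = [(-0.2+0.3j), (-0.2-0.3j), (-0.11+0j)]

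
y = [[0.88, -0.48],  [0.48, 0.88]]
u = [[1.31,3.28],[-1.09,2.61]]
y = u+[[-0.43, -3.76], [1.57, -1.73]]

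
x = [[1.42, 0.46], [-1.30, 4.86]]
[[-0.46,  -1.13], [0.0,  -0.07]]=x @ [[-0.30, -0.73], [-0.08, -0.21]]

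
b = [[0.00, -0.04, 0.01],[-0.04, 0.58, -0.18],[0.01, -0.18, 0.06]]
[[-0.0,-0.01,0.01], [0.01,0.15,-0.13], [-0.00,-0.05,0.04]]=b @[[0.27, 0.06, 0.08], [0.06, 0.29, 0.07], [0.08, 0.07, 0.92]]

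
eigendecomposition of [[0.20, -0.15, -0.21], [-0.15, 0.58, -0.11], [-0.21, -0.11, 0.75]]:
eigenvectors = [[0.89,0.39,-0.25], [0.33,-0.91,-0.26], [0.33,-0.15,0.93]]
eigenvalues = [0.07, 0.63, 0.84]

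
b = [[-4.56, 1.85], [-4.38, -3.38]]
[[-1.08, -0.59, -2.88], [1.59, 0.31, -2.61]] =b@ [[0.03, 0.06, 0.62], [-0.51, -0.17, -0.03]]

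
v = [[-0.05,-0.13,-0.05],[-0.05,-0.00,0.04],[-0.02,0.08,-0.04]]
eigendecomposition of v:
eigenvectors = [[-0.68,0.8,0.29], [0.57,0.49,-0.3], [0.45,-0.34,0.91]]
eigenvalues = [0.09, -0.11, -0.07]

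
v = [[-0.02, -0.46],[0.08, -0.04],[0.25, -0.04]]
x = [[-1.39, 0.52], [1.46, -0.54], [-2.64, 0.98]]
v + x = [[-1.41, 0.06], [1.54, -0.58], [-2.39, 0.94]]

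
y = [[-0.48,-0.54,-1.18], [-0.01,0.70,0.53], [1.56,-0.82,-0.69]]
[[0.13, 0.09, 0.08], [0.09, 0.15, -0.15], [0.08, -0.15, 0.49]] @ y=[[0.06,-0.07,-0.16],[-0.28,0.18,0.08],[0.73,-0.55,-0.51]]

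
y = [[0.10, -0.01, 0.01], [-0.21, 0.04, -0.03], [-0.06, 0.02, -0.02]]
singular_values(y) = [0.25, 0.02, 0.0]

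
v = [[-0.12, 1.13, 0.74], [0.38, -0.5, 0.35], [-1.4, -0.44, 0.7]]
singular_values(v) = [1.64, 1.37, 0.66]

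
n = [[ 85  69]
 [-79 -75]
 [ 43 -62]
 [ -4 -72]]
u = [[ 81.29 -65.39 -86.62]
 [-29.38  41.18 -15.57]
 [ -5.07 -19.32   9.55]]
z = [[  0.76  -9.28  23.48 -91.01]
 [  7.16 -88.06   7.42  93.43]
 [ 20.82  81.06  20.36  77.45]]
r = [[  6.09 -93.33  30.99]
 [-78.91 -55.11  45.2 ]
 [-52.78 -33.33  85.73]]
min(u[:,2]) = -86.62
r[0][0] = 6.09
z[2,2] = 20.36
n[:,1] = [69, -75, -62, -72]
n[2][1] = -62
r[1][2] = 45.2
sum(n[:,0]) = 45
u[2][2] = 9.55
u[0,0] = 81.29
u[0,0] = 81.29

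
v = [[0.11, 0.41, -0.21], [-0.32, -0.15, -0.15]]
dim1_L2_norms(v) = [0.47, 0.38]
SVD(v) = [[-0.87, 0.5], [0.5, 0.87]] @ diag([0.5114128282762741, 0.3318989591343459]) @ [[-0.5, -0.84, 0.21], [-0.67, 0.22, -0.71]]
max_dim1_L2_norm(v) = 0.47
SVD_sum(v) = [[0.22, 0.37, -0.09], [-0.13, -0.21, 0.05]] + [[-0.11, 0.04, -0.12], [-0.19, 0.06, -0.2]]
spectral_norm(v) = 0.51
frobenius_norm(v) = 0.61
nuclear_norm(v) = 0.84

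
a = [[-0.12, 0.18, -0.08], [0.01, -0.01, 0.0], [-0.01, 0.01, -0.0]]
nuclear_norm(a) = 0.24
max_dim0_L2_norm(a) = 0.18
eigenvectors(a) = [[-0.99, 0.82, 0.62], [0.08, 0.41, 0.62], [-0.08, -0.41, 0.47]]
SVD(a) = [[-1.00, -0.08, -0.00], [0.06, -0.70, 0.71], [-0.06, 0.70, 0.71]] @ diag([0.23138439002272512, 0.00782713573482468, 5.254741777361824e-19]) @ [[0.52,  -0.78,  0.34], [-0.58,  -0.03,  0.81], [0.62,  0.62,  0.47]]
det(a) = 0.00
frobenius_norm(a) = 0.23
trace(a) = -0.13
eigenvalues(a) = [-0.14, 0.01, -0.0]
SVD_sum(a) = [[-0.12, 0.18, -0.08], [0.01, -0.01, 0.0], [-0.01, 0.01, -0.0]] + [[0.0, 0.00, -0.0],  [0.0, 0.0, -0.00],  [-0.00, -0.00, 0.0]] + [[-0.00, -0.00, -0.0], [0.00, 0.00, 0.00], [0.00, 0.00, 0.0]]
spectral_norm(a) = 0.23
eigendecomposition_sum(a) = [[-0.12,0.17,-0.07], [0.01,-0.01,0.01], [-0.01,0.01,-0.01]] + [[0.00, 0.01, -0.01], [0.0, 0.00, -0.01], [-0.00, -0.0, 0.01]] + [[-0.00, -0.00, -0.00], [-0.0, -0.00, -0.00], [-0.0, -0.00, -0.00]]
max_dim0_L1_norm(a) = 0.2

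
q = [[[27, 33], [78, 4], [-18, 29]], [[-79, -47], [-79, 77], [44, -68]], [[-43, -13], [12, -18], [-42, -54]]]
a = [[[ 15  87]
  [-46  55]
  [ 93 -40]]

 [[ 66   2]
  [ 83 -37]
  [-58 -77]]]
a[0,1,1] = 55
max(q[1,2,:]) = 44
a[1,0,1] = 2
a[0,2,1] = -40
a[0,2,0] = 93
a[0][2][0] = 93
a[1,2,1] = -77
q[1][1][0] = -79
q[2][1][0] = 12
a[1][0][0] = 66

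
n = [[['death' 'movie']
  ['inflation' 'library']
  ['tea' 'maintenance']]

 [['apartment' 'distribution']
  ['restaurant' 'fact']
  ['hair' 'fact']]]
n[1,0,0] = 'apartment'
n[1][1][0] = 'restaurant'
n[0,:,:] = [['death', 'movie'], ['inflation', 'library'], ['tea', 'maintenance']]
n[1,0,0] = 'apartment'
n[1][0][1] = 'distribution'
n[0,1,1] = 'library'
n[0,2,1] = 'maintenance'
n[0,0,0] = 'death'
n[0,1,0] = 'inflation'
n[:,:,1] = [['movie', 'library', 'maintenance'], ['distribution', 'fact', 'fact']]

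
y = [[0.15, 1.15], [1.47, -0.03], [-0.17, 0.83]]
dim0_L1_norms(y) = [1.79, 2.01]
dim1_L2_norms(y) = [1.16, 1.47, 0.85]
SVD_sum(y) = [[0.08,-0.0],[1.47,-0.09],[-0.22,0.01]] + [[0.07, 1.15], [0.00, 0.06], [0.05, 0.82]]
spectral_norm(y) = 1.49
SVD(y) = [[-0.05, 0.82], [-0.99, 0.04], [0.15, 0.58]] @ diag([1.4876502358265487, 1.4182724617806037]) @ [[-1.00, 0.06], [0.06, 1.00]]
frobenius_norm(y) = 2.06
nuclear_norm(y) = 2.91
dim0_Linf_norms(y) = [1.47, 1.15]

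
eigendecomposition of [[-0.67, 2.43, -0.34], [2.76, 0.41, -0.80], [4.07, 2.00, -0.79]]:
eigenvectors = [[(-0.58+0j),0.26+0.11j,0.26-0.11j], [(0.61+0j),(0.26+0.17j),(0.26-0.17j)], [(0.54+0j),0.91+0.00j,0.91-0.00j]]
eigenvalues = [(-2.91+0j), (0.93+0.88j), (0.93-0.88j)]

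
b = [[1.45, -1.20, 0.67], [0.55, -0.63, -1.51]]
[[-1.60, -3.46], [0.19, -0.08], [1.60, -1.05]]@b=[[-4.22, 4.10, 4.15], [0.23, -0.18, 0.25], [1.74, -1.26, 2.66]]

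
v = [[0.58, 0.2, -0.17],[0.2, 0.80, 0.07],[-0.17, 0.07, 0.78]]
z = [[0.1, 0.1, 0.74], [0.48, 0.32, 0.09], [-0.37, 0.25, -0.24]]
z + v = [[0.68,0.30,0.57], [0.68,1.12,0.16], [-0.54,0.32,0.54]]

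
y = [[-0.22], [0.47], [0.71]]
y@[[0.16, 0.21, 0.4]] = [[-0.04, -0.05, -0.09], [0.08, 0.1, 0.19], [0.11, 0.15, 0.28]]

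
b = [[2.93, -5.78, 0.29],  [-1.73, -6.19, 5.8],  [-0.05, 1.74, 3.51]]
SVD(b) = [[0.52,  0.69,  -0.50],[0.86,  -0.39,  0.34],[0.04,  -0.61,  -0.79]] @ diag([9.746209699533143, 5.660075111264986, 2.3133409233324853]) @ [[0.00, -0.84, 0.54],[0.48, -0.47, -0.74],[-0.88, -0.26, -0.41]]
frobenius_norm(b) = 11.51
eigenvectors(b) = [[0.47, 0.97, -0.85],[0.87, -0.02, 0.34],[-0.13, 0.25, 0.4]]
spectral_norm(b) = 9.75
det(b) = -127.61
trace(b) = 0.25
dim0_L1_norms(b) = [4.71, 13.71, 9.6]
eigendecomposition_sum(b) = [[-0.57, -3.67, 1.87], [-1.08, -6.88, 3.50], [0.16, 1.03, -0.52]] + [[1.97, -0.38, 4.52], [-0.05, 0.01, -0.11], [0.51, -0.1, 1.17]] + [[1.53, -1.73, -6.09], [-0.61, 0.68, 2.41], [-0.72, 0.81, 2.87]]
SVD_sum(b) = [[0.02,  -4.23,  2.72], [0.03,  -7.01,  4.51], [0.0,  -0.36,  0.23]] + [[1.9, -1.85, -2.90], [-1.06, 1.03, 1.62], [-1.66, 1.62, 2.53]] + [[1.02, 0.31, 0.47], [-0.70, -0.21, -0.32], [1.61, 0.48, 0.74]]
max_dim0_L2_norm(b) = 8.65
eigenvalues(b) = [-7.98, 3.15, 5.08]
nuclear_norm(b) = 17.72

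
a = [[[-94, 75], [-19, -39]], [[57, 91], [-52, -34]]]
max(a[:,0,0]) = 57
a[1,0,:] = [57, 91]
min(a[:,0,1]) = 75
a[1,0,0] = 57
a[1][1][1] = -34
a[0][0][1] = 75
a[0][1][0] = -19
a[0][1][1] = -39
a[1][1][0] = -52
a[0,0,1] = 75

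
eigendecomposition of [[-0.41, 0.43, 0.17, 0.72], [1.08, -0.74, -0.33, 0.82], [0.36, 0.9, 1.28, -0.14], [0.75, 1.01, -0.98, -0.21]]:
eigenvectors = [[0.05+0.30j, 0.05-0.30j, (0.41+0.25j), (0.41-0.25j)], [(-0.06+0.39j), (-0.06-0.39j), 0.30-0.32j, 0.30+0.32j], [(0.65+0j), (0.65-0j), (-0.2+0.06j), (-0.2-0.06j)], [-0.24+0.51j, -0.24-0.51j, (-0.73+0j), (-0.73-0j)]]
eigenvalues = [(1.27+0.59j), (1.27-0.59j), (-1.31+0.25j), (-1.31-0.25j)]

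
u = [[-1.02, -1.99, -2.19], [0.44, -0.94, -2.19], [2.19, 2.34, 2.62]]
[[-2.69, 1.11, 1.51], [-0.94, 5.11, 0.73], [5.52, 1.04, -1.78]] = u@ [[2.31, 2.46, -0.00], [-1.55, 0.38, -0.75], [1.56, -2.00, -0.01]]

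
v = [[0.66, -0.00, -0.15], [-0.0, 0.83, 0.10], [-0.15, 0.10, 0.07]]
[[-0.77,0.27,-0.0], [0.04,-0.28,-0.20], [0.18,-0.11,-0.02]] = v@ [[-1.20, 0.32, -0.01], [0.07, -0.29, -0.24], [-0.17, -0.41, -0.02]]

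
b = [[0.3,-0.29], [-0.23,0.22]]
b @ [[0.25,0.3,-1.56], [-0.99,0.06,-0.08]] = [[0.36, 0.07, -0.44],[-0.28, -0.06, 0.34]]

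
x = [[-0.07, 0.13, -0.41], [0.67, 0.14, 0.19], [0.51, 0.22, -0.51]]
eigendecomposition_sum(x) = [[0.00+0.00j, 0j, -0.00+0.00j], [(0.35+0j), 0.24+0.00j, -0.13+0.00j], [(0.11+0j), (0.08+0j), -0.04+0.00j]] + [[(-0.04+0.28j),  0.06+0.08j,  -0.20-0.26j], [(0.16-0.36j),  -0.05-0.13j,  0.16+0.43j], [(0.2+0.08j),  0.07-0.03j,  -0.23+0.10j]] + [[(-0.04-0.28j), 0.06-0.08j, -0.20+0.26j], [(0.16+0.36j), (-0.05+0.13j), 0.16-0.43j], [0.20-0.08j, (0.07+0.03j), (-0.23-0.1j)]]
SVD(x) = [[0.14,-0.63,-0.77],  [0.62,0.66,-0.43],  [0.77,-0.41,0.48]] @ diag([0.9086097703359127, 0.6590490858076777, 0.05641442852838369]) @ [[0.88,0.3,-0.37],  [0.42,-0.12,0.90],  [0.23,-0.95,-0.23]]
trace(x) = -0.44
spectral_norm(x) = 0.91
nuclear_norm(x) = 1.62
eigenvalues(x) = [(0.2+0j), (-0.32+0.25j), (-0.32-0.25j)]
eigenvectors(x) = [[(0.01+0j), -0.51+0.16j, (-0.51-0.16j)], [(0.95+0j), (0.74+0j), (0.74-0j)], [0.30+0.00j, 0.02+0.41j, 0.02-0.41j]]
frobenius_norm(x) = 1.12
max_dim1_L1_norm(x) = 1.24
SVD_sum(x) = [[0.11, 0.04, -0.05], [0.49, 0.17, -0.21], [0.62, 0.21, -0.26]] + [[-0.17, 0.05, -0.37], [0.18, -0.05, 0.39], [-0.11, 0.03, -0.24]] + [[-0.01, 0.04, 0.01], [-0.01, 0.02, 0.01], [0.01, -0.03, -0.01]]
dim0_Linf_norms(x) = [0.67, 0.22, 0.51]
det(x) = 0.03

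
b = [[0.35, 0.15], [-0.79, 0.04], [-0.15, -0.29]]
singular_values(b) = [0.88, 0.32]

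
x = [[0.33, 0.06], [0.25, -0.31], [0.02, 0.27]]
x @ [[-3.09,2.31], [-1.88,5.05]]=[[-1.13, 1.07], [-0.19, -0.99], [-0.57, 1.41]]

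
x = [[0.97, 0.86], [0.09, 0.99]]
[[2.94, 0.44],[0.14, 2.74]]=x @[[3.15,  -2.18], [-0.14,  2.97]]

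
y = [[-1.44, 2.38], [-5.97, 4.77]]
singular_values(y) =[8.08, 0.91]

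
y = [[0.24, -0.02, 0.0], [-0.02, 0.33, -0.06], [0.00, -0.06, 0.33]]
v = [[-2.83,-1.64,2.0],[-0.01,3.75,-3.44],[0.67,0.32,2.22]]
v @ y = [[-0.65, -0.60, 0.76], [-0.08, 1.44, -1.36], [0.15, -0.04, 0.71]]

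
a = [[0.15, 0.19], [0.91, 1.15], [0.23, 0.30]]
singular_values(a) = [1.53, 0.01]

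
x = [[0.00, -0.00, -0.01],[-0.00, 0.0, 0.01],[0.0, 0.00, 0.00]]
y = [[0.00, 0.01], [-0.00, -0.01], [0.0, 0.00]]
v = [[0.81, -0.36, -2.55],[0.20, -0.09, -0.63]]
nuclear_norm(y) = 0.01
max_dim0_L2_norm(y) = 0.01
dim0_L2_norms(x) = [0.0, 0.0, 0.01]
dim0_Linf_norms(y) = [0.0, 0.01]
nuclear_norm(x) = 0.01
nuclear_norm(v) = 2.78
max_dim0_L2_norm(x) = 0.01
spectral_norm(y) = 0.01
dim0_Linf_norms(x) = [0.0, 0.0, 0.01]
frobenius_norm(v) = 2.78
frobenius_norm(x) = 0.01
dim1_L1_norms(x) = [0.01, 0.01, 0.0]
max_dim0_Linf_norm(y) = 0.01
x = y @ v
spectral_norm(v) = 2.78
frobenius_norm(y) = 0.01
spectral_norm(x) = 0.01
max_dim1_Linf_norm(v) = 2.55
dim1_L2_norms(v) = [2.7, 0.67]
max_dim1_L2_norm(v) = 2.7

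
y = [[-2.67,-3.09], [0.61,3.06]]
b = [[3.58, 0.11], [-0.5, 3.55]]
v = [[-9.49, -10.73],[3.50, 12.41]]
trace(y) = 0.39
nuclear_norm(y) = 6.24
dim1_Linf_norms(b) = [3.58, 3.55]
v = b @ y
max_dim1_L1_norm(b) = 4.05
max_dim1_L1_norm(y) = 5.76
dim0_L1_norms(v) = [12.99, 23.14]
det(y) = -6.29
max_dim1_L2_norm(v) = 14.32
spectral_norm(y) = 4.98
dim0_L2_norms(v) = [10.11, 16.41]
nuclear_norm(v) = 23.06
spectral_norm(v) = 18.79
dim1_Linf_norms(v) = [10.73, 12.41]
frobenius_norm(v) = 19.27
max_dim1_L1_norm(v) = 20.22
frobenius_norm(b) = 5.07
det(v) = -80.22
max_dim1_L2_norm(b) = 3.59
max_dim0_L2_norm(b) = 3.61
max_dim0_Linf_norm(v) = 12.41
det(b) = 12.76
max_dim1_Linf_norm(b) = 3.58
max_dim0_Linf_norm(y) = 3.09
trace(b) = 7.13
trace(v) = 2.92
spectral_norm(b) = 3.77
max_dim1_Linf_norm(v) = 12.41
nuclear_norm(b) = 7.16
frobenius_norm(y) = 5.14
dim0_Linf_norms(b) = [3.58, 3.55]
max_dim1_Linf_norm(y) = 3.09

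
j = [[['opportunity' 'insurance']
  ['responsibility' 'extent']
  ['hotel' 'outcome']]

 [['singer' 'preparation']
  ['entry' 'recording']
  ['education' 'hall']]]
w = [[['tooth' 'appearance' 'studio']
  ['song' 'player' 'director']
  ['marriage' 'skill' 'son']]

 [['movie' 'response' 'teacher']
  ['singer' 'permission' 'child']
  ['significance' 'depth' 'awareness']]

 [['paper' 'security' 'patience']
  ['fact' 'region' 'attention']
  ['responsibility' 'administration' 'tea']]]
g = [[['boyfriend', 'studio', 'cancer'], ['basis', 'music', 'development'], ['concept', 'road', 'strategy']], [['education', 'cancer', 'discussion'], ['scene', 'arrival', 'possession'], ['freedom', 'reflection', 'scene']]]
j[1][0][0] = 'singer'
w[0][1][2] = 'director'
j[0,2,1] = 'outcome'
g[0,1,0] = 'basis'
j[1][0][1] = 'preparation'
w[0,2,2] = 'son'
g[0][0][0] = 'boyfriend'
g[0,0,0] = 'boyfriend'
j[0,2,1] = 'outcome'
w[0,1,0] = 'song'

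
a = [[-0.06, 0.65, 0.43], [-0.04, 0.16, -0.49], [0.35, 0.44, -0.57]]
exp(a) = [[0.97, 0.75, 0.17], [-0.11, 1.04, -0.41], [0.24, 0.46, 0.52]]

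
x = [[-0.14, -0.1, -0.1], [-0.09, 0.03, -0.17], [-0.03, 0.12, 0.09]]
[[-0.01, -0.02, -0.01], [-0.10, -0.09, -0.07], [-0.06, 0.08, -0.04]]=x@[[0.29, -0.42, 0.22], [-0.64, 0.01, -0.46], [0.31, 0.74, 0.24]]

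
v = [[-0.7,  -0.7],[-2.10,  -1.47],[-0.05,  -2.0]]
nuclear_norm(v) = 4.50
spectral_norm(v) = 3.09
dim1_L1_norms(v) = [1.4, 3.57, 2.05]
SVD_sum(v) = [[-0.61, -0.77], [-1.52, -1.93], [-0.99, -1.26]] + [[-0.09,0.07],[-0.58,0.46],[0.94,-0.74]]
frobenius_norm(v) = 3.40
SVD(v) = [[-0.32, -0.08], [-0.79, -0.52], [-0.52, 0.85]] @ diag([3.091308997863283, 1.4132263370492022]) @ [[0.62, 0.78], [0.78, -0.62]]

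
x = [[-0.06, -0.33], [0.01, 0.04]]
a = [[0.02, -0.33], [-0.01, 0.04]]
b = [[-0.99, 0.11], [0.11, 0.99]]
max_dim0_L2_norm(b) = 1.0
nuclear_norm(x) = 0.34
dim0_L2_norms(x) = [0.06, 0.33]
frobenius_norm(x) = 0.34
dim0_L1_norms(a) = [0.03, 0.37]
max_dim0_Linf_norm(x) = 0.33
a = x @ b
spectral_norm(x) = 0.34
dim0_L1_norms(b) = [1.1, 1.1]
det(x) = 0.00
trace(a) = 0.06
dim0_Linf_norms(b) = [0.99, 0.99]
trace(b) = 0.00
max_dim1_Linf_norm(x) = 0.33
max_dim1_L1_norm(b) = 1.1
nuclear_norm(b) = 1.99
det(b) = -0.99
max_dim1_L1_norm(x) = 0.39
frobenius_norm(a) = 0.33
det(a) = -0.00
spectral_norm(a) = 0.33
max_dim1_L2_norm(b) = 1.0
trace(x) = -0.02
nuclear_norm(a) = 0.34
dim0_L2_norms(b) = [1.0, 1.0]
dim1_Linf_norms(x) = [0.33, 0.04]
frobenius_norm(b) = 1.41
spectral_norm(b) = 1.00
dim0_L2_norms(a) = [0.02, 0.33]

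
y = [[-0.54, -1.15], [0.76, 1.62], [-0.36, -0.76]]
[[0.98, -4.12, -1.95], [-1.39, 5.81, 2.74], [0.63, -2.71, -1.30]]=y @ [[5.78, -4.10, 3.50], [-3.57, 5.51, 0.05]]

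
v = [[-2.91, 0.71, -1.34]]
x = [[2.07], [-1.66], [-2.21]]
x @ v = [[-6.02, 1.47, -2.77], [4.83, -1.18, 2.22], [6.43, -1.57, 2.96]]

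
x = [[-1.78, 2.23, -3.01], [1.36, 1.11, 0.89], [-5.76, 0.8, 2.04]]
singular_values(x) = [6.36, 3.97, 1.7]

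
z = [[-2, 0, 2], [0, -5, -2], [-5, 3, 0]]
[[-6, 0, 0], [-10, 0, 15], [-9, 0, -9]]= z@[[3, 0, 0], [2, 0, -3], [0, 0, 0]]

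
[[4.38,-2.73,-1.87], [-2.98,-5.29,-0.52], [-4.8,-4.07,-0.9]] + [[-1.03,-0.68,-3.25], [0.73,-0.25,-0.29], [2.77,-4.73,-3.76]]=[[3.35, -3.41, -5.12], [-2.25, -5.54, -0.81], [-2.03, -8.8, -4.66]]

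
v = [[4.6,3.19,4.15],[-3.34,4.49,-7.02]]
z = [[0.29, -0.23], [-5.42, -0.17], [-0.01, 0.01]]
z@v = [[2.10, -0.11, 2.82],[-24.36, -18.05, -21.30],[-0.08, 0.01, -0.11]]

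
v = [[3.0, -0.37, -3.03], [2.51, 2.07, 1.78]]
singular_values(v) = [4.32, 3.66]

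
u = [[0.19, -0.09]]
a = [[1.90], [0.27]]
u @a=[[0.34]]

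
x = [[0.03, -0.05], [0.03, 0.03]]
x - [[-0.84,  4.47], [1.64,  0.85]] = [[0.87, -4.52], [-1.61, -0.82]]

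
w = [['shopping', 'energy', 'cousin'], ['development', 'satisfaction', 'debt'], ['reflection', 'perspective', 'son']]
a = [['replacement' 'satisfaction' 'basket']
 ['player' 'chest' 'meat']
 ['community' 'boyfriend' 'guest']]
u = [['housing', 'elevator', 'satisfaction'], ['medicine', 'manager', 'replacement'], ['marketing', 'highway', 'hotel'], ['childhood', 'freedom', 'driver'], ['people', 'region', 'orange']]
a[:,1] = ['satisfaction', 'chest', 'boyfriend']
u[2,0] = 'marketing'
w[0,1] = 'energy'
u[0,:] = ['housing', 'elevator', 'satisfaction']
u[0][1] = 'elevator'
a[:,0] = ['replacement', 'player', 'community']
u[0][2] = 'satisfaction'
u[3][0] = 'childhood'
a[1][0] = 'player'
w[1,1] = 'satisfaction'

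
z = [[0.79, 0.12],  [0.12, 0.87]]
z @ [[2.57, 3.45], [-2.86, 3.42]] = [[1.69, 3.14],  [-2.18, 3.39]]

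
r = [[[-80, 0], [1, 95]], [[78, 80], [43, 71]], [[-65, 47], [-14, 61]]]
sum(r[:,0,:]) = 60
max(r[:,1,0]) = 43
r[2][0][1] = 47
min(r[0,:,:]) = -80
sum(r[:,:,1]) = 354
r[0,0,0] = -80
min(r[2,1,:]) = -14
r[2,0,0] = -65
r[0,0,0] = -80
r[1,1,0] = 43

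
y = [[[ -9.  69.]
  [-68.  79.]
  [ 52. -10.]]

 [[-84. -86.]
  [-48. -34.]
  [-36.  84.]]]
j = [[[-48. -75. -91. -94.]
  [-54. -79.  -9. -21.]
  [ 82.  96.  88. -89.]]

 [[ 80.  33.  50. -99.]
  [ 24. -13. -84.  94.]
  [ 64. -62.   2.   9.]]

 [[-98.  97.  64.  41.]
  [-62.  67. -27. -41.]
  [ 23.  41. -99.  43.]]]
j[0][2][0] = 82.0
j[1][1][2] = -84.0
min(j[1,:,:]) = -99.0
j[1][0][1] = 33.0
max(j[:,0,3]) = 41.0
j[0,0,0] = -48.0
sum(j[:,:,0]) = 11.0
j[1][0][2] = 50.0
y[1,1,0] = -48.0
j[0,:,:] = [[-48.0, -75.0, -91.0, -94.0], [-54.0, -79.0, -9.0, -21.0], [82.0, 96.0, 88.0, -89.0]]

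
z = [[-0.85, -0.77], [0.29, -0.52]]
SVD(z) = [[-0.99, -0.15], [-0.15, 0.99]] @ diag([1.1573448871455192, 0.5748502519770913]) @ [[0.69, 0.73], [0.73, -0.69]]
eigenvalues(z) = [(-0.69+0.44j), (-0.69-0.44j)]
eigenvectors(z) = [[(0.85+0j), 0.85-0.00j], [-0.18-0.49j, -0.18+0.49j]]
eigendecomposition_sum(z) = [[(-0.42+0.09j), -0.39-0.60j], [0.15+0.22j, (-0.26+0.35j)]] + [[-0.42-0.09j, (-0.39+0.6j)], [(0.15-0.22j), -0.26-0.35j]]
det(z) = 0.67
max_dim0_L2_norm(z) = 0.93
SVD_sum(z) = [[-0.79,-0.83], [-0.12,-0.13]] + [[-0.06, 0.06], [0.41, -0.39]]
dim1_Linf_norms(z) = [0.85, 0.52]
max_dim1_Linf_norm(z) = 0.85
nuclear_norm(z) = 1.73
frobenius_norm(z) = 1.29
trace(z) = -1.37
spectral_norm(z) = 1.16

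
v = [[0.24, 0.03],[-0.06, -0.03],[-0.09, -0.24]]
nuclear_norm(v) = 0.49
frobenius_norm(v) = 0.36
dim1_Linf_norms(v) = [0.24, 0.06, 0.24]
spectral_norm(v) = 0.31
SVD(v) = [[-0.65, -0.73], [0.21, 0.09], [0.73, -0.68]] @ diag([0.30878436194006026, 0.18262589581236793]) @ [[-0.76, -0.65], [-0.65, 0.76]]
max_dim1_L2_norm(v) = 0.26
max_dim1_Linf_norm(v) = 0.24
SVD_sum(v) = [[0.15, 0.13], [-0.05, -0.04], [-0.17, -0.15]] + [[0.09, -0.1],[-0.01, 0.01],[0.08, -0.09]]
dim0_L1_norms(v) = [0.39, 0.3]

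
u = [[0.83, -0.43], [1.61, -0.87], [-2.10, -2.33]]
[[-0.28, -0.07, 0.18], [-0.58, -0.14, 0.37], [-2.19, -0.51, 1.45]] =u@[[0.1, 0.02, -0.07],  [0.85, 0.20, -0.56]]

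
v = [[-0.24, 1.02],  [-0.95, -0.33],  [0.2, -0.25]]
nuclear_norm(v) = 2.10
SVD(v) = [[0.9, 0.33], [-0.37, 0.92], [-0.21, -0.22]] @ diag([1.1015621305024708, 0.999230139979203]) @ [[0.09, 1.0], [-1.00, 0.09]]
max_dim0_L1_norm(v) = 1.6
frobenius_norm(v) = 1.49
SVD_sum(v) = [[0.09,0.99], [-0.04,-0.41], [-0.02,-0.23]] + [[-0.33, 0.03], [-0.91, 0.08], [0.22, -0.02]]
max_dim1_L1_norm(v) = 1.28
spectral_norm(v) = 1.10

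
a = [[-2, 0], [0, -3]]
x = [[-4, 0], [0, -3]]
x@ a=[[8, 0], [0, 9]]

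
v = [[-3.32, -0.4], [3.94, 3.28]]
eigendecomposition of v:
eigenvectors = [[-0.85, 0.06], [0.53, -1.0]]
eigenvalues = [-3.07, 3.03]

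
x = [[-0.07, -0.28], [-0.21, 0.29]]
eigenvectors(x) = [[-0.92, 0.5], [-0.40, -0.86]]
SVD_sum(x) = [[0.08, -0.23], [-0.11, 0.32]] + [[-0.15, -0.05], [-0.1, -0.03]]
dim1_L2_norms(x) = [0.29, 0.36]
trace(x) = 0.22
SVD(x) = [[-0.58, 0.81], [0.81, 0.58]] @ diag([0.41944876607735715, 0.18858083846505327]) @ [[-0.31, 0.95],  [-0.95, -0.31]]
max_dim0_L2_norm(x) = 0.4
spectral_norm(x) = 0.42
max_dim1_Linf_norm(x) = 0.29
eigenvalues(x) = [-0.19, 0.41]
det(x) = -0.08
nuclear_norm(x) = 0.61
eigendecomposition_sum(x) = [[-0.15, -0.09], [-0.07, -0.04]] + [[0.08, -0.19], [-0.14, 0.33]]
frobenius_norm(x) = 0.46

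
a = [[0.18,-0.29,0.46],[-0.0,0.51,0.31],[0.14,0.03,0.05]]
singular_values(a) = [0.6, 0.58, 0.12]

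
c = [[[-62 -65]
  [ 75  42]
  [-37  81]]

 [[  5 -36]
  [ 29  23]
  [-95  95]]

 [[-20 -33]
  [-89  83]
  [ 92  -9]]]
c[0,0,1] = -65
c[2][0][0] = -20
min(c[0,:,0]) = -62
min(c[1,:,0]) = -95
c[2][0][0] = -20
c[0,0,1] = -65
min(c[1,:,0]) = -95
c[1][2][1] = 95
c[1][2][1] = 95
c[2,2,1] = -9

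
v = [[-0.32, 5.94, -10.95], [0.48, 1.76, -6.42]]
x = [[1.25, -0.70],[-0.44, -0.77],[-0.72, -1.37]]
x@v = [[-0.74,6.19,-9.19], [-0.23,-3.97,9.76], [-0.43,-6.69,16.68]]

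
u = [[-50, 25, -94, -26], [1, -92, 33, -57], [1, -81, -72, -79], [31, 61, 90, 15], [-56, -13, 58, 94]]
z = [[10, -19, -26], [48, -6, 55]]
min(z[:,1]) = -19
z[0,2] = -26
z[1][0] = 48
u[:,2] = [-94, 33, -72, 90, 58]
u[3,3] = 15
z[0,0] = 10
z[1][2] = 55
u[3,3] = 15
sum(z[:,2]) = 29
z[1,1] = -6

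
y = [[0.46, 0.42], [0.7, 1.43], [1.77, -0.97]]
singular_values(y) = [2.03, 1.7]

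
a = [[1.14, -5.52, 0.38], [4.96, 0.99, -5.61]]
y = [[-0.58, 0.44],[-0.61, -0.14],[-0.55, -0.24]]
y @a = [[1.52, 3.64, -2.69], [-1.39, 3.23, 0.55], [-1.82, 2.8, 1.14]]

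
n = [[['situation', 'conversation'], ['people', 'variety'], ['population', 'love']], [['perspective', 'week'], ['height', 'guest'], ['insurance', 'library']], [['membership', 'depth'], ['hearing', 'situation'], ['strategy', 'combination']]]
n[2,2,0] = 'strategy'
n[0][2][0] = 'population'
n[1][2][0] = 'insurance'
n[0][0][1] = 'conversation'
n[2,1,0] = 'hearing'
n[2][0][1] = 'depth'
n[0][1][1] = 'variety'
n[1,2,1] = 'library'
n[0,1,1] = 'variety'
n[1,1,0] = 'height'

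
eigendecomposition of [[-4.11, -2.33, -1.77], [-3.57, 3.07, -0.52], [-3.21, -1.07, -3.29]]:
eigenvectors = [[0.67, 0.41, 0.27], [0.28, 0.22, -0.96], [0.69, -0.89, 0.02]]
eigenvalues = [-6.87, -1.54, 4.08]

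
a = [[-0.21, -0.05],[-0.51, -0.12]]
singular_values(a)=[0.57, 0.0]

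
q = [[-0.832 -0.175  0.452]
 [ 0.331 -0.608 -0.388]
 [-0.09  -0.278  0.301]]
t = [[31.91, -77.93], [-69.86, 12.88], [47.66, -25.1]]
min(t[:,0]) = -69.86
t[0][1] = -77.93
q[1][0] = 0.331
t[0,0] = 31.91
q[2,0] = -0.09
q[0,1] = -0.175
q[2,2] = 0.301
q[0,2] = 0.452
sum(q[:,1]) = -1.061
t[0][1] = -77.93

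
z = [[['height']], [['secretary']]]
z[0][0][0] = 'height'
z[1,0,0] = 'secretary'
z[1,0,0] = 'secretary'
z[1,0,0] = 'secretary'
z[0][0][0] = 'height'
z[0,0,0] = 'height'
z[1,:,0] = ['secretary']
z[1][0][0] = 'secretary'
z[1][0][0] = 'secretary'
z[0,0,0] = 'height'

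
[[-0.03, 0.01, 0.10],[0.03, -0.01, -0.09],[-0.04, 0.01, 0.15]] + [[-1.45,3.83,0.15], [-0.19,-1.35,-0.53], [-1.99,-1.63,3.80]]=[[-1.48, 3.84, 0.25], [-0.16, -1.36, -0.62], [-2.03, -1.62, 3.95]]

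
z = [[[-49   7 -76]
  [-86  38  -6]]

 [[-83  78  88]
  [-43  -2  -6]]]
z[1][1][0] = -43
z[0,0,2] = -76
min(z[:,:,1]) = -2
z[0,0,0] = -49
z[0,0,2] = -76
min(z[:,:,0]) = -86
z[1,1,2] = -6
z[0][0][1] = 7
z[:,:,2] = [[-76, -6], [88, -6]]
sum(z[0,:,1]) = 45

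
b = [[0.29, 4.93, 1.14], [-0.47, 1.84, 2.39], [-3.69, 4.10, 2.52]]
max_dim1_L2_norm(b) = 6.06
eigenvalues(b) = [(3.35+2.27j), (3.35-2.27j), (-2.05+0j)]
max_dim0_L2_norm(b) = 6.67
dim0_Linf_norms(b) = [3.69, 4.93, 2.52]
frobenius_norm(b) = 8.47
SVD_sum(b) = [[-1.57,3.74,1.93], [-0.95,2.27,1.17], [-2.02,4.82,2.48]] + [[1.97, 1.11, -0.55], [-0.07, -0.04, 0.02], [-1.5, -0.84, 0.41]] + [[-0.11, 0.08, -0.24], [0.55, -0.39, 1.20], [-0.17, 0.12, -0.38]]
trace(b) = 4.65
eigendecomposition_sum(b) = [[(0.38+2.2j),1.93-0.97j,0.79-1.94j], [-0.43+1.34j,1.37+0.02j,(1.01-0.85j)], [(-1.47+0.87j),1.22+1.12j,(1.6+0.04j)]] + [[0.38-2.20j, 1.93+0.97j, 0.79+1.94j], [-0.43-1.34j, (1.37-0.02j), 1.01+0.85j], [(-1.47-0.87j), (1.22-1.12j), (1.6-0.04j)]] + [[-0.48+0.00j, 1.07-0.00j, -0.44-0.00j],  [(0.4-0j), -0.89+0.00j, 0.37+0.00j],  [-0.74+0.00j, (1.66-0j), (-0.68-0j)]]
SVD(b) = [[0.58, -0.80, 0.19], [0.35, 0.03, -0.94], [0.74, 0.60, 0.29]] @ diag([7.815611685074418, 2.9215626705630036, 1.4711850835639233]) @ [[-0.35, 0.83, 0.43], [-0.85, -0.48, 0.23], [-0.40, 0.28, -0.87]]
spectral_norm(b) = 7.82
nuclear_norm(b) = 12.21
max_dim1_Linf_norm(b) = 4.93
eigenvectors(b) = [[(-0.71+0j), (-0.71-0j), 0.49+0.00j], [-0.40-0.21j, (-0.4+0.21j), (-0.41+0j)], [(-0.19-0.51j), -0.19+0.51j, (0.77+0j)]]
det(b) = -33.59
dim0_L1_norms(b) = [4.45, 10.87, 6.05]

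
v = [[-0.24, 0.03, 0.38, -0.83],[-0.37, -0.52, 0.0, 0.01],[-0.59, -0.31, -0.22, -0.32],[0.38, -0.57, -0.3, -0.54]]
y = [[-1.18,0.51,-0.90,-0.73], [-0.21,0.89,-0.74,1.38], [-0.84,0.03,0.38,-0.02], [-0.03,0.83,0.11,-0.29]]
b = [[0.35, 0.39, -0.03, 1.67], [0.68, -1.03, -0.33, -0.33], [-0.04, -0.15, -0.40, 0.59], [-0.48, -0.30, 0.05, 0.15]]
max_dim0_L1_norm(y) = 2.42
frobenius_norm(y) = 2.81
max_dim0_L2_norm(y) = 1.59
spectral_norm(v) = 1.18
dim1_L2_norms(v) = [0.94, 0.64, 0.77, 0.92]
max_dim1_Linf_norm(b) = 1.67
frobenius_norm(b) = 2.38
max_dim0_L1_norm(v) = 1.7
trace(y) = -0.20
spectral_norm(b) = 1.90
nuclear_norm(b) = 4.10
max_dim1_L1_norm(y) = 3.32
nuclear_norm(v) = 3.06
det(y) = 2.11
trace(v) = -1.52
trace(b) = -0.93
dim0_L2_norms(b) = [0.9, 1.15, 0.52, 1.81]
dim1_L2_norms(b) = [1.75, 1.32, 0.73, 0.59]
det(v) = 0.22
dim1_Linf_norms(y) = [1.18, 1.38, 0.84, 0.83]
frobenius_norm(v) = 1.66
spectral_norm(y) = 1.92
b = y @ v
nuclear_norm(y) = 5.24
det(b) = 0.46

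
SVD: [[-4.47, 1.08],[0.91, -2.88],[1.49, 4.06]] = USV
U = [[0.52, 0.79], [-0.58, 0.05], [0.62, -0.61]]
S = [5.15, 4.74]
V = [[-0.37, 0.93], [-0.93, -0.37]]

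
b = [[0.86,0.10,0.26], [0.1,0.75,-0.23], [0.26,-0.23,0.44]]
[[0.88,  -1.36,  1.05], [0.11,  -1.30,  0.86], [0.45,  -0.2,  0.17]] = b @ [[0.77, -1.15, 0.96],[0.27, -1.81, 1.15],[0.72, -0.73, 0.43]]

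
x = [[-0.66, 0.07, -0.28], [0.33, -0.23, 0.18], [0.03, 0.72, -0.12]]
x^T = [[-0.66, 0.33, 0.03],[0.07, -0.23, 0.72],[-0.28, 0.18, -0.12]]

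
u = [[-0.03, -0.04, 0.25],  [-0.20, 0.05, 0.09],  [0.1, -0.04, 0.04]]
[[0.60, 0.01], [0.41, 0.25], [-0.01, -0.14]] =u @ [[-1.47, -1.69], [-1.34, -1.06], [1.99, -0.34]]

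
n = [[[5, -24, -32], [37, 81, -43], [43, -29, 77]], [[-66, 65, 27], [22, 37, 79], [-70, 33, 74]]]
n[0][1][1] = 81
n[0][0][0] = 5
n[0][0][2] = -32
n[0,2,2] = 77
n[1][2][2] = 74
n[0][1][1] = 81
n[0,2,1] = -29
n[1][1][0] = 22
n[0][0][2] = -32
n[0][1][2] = -43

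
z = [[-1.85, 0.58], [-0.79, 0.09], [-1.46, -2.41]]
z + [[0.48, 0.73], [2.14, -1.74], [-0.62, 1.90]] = [[-1.37, 1.31],[1.35, -1.65],[-2.08, -0.51]]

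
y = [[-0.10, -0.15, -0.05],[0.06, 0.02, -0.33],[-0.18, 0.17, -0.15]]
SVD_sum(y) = [[-0.0, 0.01, -0.02], [-0.05, 0.09, -0.29], [-0.03, 0.06, -0.21]] + [[0.03, -0.03, -0.02], [0.09, -0.09, -0.04], [-0.13, 0.13, 0.06]] + [[-0.13, -0.12, -0.01], [0.02, 0.02, 0.0], [-0.02, -0.02, -0.00]]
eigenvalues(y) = [(-0.24+0j), 0.26j, -0.26j]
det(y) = -0.02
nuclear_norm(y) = 0.80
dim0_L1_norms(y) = [0.34, 0.34, 0.53]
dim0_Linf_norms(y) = [0.18, 0.17, 0.33]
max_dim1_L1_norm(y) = 0.5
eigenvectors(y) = [[0.71+0.00j, -0.06+0.41j, -0.06-0.41j], [(0.49+0j), (0.75+0j), 0.75-0.00j], [(0.51+0j), (0.02-0.52j), 0.02+0.52j]]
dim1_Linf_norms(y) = [0.15, 0.33, 0.18]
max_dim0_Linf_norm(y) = 0.33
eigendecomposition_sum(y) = [[(-0.15-0j), (-0.01+0j), (-0.12+0j)],[-0.10-0.00j, -0.01+0.00j, (-0.08+0j)],[(-0.11-0j), (-0.01+0j), -0.08+0.00j]] + [[(0.02+0.05j), -0.07-0.00j, 0.03-0.06j], [0.08-0.06j, (0.01+0.13j), (-0.12-0.04j)], [(-0.04-0.06j), (0.09-0j), -0.03+0.09j]] + [[(0.02-0.05j), (-0.07+0j), 0.03+0.06j], [0.08+0.06j, (0.01-0.13j), (-0.12+0.04j)], [(-0.04+0.06j), (0.09+0j), -0.03-0.09j]]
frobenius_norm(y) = 0.48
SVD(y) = [[-0.06, -0.21, -0.98], [-0.81, -0.56, 0.17], [-0.58, 0.8, -0.14]] @ diag([0.37846898493868586, 0.23397776566466938, 0.183618170707721]) @ [[0.16, -0.28, 0.95], [-0.67, 0.67, 0.31], [0.72, 0.69, 0.08]]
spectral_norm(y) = 0.38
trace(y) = -0.23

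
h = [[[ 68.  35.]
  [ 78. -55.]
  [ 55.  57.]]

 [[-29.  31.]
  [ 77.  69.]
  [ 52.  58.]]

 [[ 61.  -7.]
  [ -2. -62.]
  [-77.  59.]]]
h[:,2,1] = [57.0, 58.0, 59.0]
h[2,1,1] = -62.0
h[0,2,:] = [55.0, 57.0]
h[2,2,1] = 59.0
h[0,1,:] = [78.0, -55.0]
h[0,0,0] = 68.0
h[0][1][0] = 78.0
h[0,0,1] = 35.0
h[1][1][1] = 69.0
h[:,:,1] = [[35.0, -55.0, 57.0], [31.0, 69.0, 58.0], [-7.0, -62.0, 59.0]]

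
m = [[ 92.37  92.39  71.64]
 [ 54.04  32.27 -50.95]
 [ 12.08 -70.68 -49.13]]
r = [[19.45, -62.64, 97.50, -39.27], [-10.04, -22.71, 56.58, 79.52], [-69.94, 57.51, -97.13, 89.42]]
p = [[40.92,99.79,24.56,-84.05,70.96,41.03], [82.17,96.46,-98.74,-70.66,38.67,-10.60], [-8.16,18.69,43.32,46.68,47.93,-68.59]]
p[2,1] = 18.69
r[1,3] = 79.52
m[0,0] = 92.37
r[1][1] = -22.71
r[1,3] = 79.52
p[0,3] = -84.05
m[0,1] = 92.39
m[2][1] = -70.68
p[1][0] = 82.17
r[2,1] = 57.51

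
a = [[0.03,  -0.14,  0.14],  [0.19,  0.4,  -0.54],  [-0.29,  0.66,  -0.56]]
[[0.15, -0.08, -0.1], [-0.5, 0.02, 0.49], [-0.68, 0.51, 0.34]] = a @ [[-0.16,-0.95,0.26],[-0.98,0.11,-0.18],[0.14,-0.29,-0.95]]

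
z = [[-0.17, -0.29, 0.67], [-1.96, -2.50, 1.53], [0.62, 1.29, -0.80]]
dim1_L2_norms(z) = [0.75, 3.53, 1.64]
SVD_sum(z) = [[-0.32, -0.44, 0.28], [-1.83, -2.53, 1.62], [0.84, 1.16, -0.75]] + [[0.21,0.08,0.37],  [-0.07,-0.03,-0.11],  [-0.07,-0.02,-0.11]] + [[-0.07,0.06,0.02], [-0.06,0.06,0.02], [-0.16,0.15,0.06]]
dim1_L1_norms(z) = [1.13, 5.99, 2.71]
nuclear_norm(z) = 4.65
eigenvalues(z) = [(-3.62+0j), (0.07+0.36j), (0.07-0.36j)]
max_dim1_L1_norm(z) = 5.99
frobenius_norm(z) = 3.96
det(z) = -0.48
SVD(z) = [[-0.15, 0.92, 0.37],[-0.90, -0.29, 0.33],[0.41, -0.28, 0.87]] @ diag([3.9234816361896905, 0.47066079618423745, 0.260135090707665]) @ [[0.52, 0.72, -0.46], [0.49, 0.19, 0.85], [-0.7, 0.67, 0.26]]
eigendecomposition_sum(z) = [[(-0.31-0j),  (-0.44+0j),  (0.31-0j)], [-1.70-0.00j,  -2.45+0.00j,  (1.73-0j)], [(0.85+0j),  1.22-0.00j,  (-0.86+0j)]] + [[(0.07+0.16j),0.08-0.04j,0.18-0.02j], [(-0.13-0.06j),-0.03+0.07j,-0.10+0.11j], [-0.11+0.07j,0.04+0.06j,0.03+0.14j]] + [[(0.07-0.16j), 0.08+0.04j, 0.18+0.02j], [(-0.13+0.06j), -0.03-0.07j, (-0.1-0.11j)], [-0.11-0.07j, (0.04-0.06j), (0.03-0.14j)]]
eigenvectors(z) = [[(0.16+0j), -0.66+0.00j, (-0.66-0j)], [(0.88+0j), 0.42-0.36j, 0.42+0.36j], [(-0.44+0j), (-0.06-0.51j), (-0.06+0.51j)]]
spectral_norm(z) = 3.92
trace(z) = -3.47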